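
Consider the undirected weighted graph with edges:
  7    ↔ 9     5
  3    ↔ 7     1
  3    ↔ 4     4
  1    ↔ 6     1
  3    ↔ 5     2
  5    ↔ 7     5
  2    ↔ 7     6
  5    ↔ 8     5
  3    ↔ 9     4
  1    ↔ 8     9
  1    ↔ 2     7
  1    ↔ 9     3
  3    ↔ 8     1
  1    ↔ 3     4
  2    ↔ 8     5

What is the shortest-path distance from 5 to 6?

7

Checking several routes:
5 - 7 - 3 - 1 - 6: 5 + 1 + 4 + 1 = 11
5 - 3 - 1 - 6: 2 + 4 + 1 = 7
5 - 8 - 3 - 1 - 6: 5 + 1 + 4 + 1 = 11
5 - 3 - 9 - 1 - 6: 2 + 4 + 3 + 1 = 10
The minimum is 7.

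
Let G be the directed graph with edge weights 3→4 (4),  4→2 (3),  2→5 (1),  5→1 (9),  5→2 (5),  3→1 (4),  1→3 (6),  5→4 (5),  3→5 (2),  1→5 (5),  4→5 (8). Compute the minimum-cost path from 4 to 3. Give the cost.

Paths from 4 to 3:
4-2-5-1-3: 3 + 1 + 9 + 6 = 19
4-5-1-3: 8 + 9 + 6 = 23
Shortest: 19.

19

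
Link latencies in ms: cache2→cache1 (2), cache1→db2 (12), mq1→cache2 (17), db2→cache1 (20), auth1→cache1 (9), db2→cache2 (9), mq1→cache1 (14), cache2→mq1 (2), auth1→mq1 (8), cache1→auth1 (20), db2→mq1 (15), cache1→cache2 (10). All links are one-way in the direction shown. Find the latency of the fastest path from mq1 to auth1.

Candidate routes:
mq1-cache1-auth1: 14 + 20 = 34
mq1-cache2-cache1-auth1: 17 + 2 + 20 = 39
Best route has total 34 ms.

34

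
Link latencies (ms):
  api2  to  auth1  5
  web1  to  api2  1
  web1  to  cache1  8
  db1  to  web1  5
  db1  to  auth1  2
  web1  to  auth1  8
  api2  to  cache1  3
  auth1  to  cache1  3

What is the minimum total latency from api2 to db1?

Checking several routes:
api2 - cache1 - auth1 - db1: 3 + 3 + 2 = 8
api2 - auth1 - db1: 5 + 2 = 7
api2 - web1 - db1: 1 + 5 = 6
The minimum is 6 ms.

6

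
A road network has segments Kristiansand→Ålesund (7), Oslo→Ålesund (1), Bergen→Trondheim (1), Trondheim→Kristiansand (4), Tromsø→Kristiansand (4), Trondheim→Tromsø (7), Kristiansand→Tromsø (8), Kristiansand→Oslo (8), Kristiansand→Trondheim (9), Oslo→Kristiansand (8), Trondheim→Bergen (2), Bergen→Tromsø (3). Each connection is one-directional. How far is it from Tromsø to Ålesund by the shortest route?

Paths from Tromsø to Ålesund:
Tromsø→Kristiansand→Ålesund: 4 + 7 = 11
Tromsø→Kristiansand→Oslo→Ålesund: 4 + 8 + 1 = 13
Best route has total 11.

11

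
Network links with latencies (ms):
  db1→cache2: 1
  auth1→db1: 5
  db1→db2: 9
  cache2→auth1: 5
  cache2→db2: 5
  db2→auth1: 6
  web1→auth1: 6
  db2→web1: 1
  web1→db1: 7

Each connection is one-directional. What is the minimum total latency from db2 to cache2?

9

Routes from db2 to cache2:
db2→auth1→db1→cache2: 6 + 5 + 1 = 12
db2→web1→auth1→db1→cache2: 1 + 6 + 5 + 1 = 13
db2→web1→db1→cache2: 1 + 7 + 1 = 9
The minimum is 9 ms.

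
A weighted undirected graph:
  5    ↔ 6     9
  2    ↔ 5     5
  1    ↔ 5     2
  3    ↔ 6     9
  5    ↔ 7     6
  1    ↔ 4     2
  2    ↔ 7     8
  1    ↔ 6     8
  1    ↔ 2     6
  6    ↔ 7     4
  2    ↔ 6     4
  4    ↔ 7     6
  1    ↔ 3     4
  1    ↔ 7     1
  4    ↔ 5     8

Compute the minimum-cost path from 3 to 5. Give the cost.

6

Comparing a few candidate routes:
3 - 1 - 2 - 5: 4 + 6 + 5 = 15
3 - 1 - 4 - 5: 4 + 2 + 8 = 14
3 - 1 - 5: 4 + 2 = 6
3 - 1 - 7 - 5: 4 + 1 + 6 = 11
Best route has total 6.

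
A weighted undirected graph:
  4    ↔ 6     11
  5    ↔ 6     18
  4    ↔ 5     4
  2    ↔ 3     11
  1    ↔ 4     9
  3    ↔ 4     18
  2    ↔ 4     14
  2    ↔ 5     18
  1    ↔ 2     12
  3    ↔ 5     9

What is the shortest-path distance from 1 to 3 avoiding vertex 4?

23

Routes from 1 to 3 avoiding 4:
1 - 2 - 5 - 3: 12 + 18 + 9 = 39
1 - 2 - 3: 12 + 11 = 23
Best route has total 23.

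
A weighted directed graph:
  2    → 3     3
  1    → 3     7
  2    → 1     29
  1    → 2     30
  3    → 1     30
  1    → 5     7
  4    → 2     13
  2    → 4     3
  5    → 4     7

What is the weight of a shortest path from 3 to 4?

Routes from 3 to 4:
3-1-2-4: 30 + 30 + 3 = 63
3-1-5-4: 30 + 7 + 7 = 44
Shortest: 44.

44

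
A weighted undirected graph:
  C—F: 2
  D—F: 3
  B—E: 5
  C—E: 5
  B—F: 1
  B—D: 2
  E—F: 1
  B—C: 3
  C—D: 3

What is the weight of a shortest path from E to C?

Some routes from E to C:
E → F → C: 1 + 2 = 3
E → F → B → C: 1 + 1 + 3 = 5
E → C: 5
Best route has total 3.

3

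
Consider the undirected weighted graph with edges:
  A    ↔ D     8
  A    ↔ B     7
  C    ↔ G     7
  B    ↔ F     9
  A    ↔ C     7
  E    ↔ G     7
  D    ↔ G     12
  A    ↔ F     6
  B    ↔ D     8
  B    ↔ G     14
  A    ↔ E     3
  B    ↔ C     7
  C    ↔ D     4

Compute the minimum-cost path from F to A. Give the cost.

6

Comparing a few candidate routes:
F → B → A: 9 + 7 = 16
F → B → D → A: 9 + 8 + 8 = 25
F → A: 6
F → B → C → A: 9 + 7 + 7 = 23
Best route has total 6.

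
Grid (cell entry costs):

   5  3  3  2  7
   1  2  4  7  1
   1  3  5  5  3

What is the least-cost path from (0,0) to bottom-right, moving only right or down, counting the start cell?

Cheapest: r0c0 → r1c0 → r1c1 → r1c2 → r1c3 → r1c4 → r2c4
  5 + 1 + 2 + 4 + 7 + 1 + 3 = 23
For comparison, the top-then-right route costs 24.

23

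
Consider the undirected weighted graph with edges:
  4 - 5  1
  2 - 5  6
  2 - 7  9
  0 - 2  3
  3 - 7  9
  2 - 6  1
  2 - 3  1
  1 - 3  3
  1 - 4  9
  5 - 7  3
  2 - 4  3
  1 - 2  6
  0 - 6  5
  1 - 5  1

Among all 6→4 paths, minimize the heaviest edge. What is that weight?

3

Some routes from 6 to 4:
6 → 0 → 2 → 4: max(5, 3, 3) = 5
6 → 0 → 2 → 3 → 1 → 5 → 4: max(5, 3, 1, 3, 1, 1) = 5
6 → 2 → 3 → 1 → 5 → 4: max(1, 1, 3, 1, 1) = 3
6 → 2 → 4: max(1, 3) = 3
Smallest bottleneck: 3.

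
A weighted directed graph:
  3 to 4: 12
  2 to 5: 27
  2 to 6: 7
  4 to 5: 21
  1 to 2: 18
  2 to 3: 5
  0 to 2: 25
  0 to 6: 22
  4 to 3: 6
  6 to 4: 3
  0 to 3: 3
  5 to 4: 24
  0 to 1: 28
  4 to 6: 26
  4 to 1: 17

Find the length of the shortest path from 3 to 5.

Routes from 3 to 5:
3→4→1→2→5: 12 + 17 + 18 + 27 = 74
3→4→5: 12 + 21 = 33
Shortest: 33.

33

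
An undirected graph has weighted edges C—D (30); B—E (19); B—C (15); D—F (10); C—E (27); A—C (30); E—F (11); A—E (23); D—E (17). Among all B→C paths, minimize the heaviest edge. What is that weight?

15

Checking several routes:
B → E → C: max(19, 27) = 27
B → E → D → C: max(19, 17, 30) = 30
B → C: max(15) = 15
The minimum achievable maximum is 15.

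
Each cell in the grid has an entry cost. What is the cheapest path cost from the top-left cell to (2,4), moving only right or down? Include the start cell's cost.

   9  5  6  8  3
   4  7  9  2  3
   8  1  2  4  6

Path (0,0)→(1,0)→(1,1)→(2,1)→(2,2)→(2,3)→(2,4): 9 + 4 + 7 + 1 + 2 + 4 + 6 = 33.
(Top row then right column would cost 40.)

33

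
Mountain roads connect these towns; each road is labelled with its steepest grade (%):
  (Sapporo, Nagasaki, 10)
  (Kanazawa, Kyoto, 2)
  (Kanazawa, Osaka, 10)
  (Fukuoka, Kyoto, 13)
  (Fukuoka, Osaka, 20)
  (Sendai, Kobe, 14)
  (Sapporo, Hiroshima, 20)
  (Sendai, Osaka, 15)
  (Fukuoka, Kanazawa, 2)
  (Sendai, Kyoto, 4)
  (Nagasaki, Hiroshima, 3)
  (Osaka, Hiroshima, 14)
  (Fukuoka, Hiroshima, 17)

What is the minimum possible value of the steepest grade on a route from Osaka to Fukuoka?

Checking several routes:
Osaka - Kanazawa - Fukuoka: max(10, 2) = 10
Osaka - Kanazawa - Kyoto - Fukuoka: max(10, 2, 13) = 13
Osaka - Sendai - Kyoto - Kanazawa - Fukuoka: max(15, 4, 2, 2) = 15
The minimum achievable maximum is 10%.

10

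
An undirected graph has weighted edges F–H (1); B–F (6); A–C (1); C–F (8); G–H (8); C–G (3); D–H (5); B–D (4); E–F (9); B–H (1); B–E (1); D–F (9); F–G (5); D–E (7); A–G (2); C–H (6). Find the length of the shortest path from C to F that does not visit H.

8

Paths from C to F avoiding H:
C → G → F: 3 + 5 = 8
C → A → G → F: 1 + 2 + 5 = 8
C → F: 8
Shortest: 8.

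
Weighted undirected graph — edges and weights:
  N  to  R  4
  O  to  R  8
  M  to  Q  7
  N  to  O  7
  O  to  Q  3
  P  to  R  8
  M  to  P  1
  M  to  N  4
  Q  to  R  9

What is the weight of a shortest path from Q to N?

10

A few of the Q→N routes:
Q -> R -> N: 9 + 4 = 13
Q -> O -> R -> N: 3 + 8 + 4 = 15
Q -> M -> N: 7 + 4 = 11
Q -> O -> N: 3 + 7 = 10
Q -> M -> P -> R -> N: 7 + 1 + 8 + 4 = 20
The minimum is 10.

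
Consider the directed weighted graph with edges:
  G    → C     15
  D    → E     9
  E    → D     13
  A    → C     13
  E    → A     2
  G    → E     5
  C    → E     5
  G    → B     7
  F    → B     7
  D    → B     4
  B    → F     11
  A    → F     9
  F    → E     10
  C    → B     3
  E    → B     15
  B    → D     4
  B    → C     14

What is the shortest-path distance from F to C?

21

Routes from F to C:
F-B-D-E-A-C: 7 + 4 + 9 + 2 + 13 = 35
F-E-D-B-C: 10 + 13 + 4 + 14 = 41
F-B-C: 7 + 14 = 21
F-E-A-C: 10 + 2 + 13 = 25
F-E-B-C: 10 + 15 + 14 = 39
Best route has total 21.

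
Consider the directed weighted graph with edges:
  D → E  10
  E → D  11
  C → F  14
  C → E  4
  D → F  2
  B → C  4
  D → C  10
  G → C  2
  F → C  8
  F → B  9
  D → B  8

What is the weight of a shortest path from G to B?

25

Paths from G to B:
G→C→E→D→B: 2 + 4 + 11 + 8 = 25
G→C→F→B: 2 + 14 + 9 = 25
G→C→E→D→F→B: 2 + 4 + 11 + 2 + 9 = 28
Shortest: 25.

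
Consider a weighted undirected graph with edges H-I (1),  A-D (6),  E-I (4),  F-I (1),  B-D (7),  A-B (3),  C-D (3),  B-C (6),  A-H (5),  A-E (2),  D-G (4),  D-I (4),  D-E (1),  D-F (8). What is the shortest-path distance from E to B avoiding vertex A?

8

A few of the E→B routes:
E - D - C - B: 1 + 3 + 6 = 10
E - I - D - B: 4 + 4 + 7 = 15
E - D - B: 1 + 7 = 8
Shortest: 8.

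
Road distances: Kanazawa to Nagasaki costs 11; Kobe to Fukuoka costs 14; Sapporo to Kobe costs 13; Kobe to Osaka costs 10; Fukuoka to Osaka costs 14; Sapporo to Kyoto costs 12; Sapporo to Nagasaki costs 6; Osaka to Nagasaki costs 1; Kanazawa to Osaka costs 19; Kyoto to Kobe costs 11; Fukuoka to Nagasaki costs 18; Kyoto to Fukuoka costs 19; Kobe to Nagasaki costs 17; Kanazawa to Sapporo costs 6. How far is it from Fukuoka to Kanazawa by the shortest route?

26

Some routes from Fukuoka to Kanazawa:
Fukuoka - Osaka - Nagasaki - Sapporo - Kanazawa: 14 + 1 + 6 + 6 = 27
Fukuoka - Nagasaki - Kanazawa: 18 + 11 = 29
Fukuoka - Nagasaki - Sapporo - Kanazawa: 18 + 6 + 6 = 30
Fukuoka - Osaka - Nagasaki - Kanazawa: 14 + 1 + 11 = 26
The minimum is 26.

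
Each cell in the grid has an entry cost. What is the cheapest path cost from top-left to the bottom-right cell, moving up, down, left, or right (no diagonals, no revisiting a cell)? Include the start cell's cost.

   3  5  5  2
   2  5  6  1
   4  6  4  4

20

Cheapest: [0,0] → [0,1] → [0,2] → [0,3] → [1,3] → [2,3]
  3 + 5 + 5 + 2 + 1 + 4 = 20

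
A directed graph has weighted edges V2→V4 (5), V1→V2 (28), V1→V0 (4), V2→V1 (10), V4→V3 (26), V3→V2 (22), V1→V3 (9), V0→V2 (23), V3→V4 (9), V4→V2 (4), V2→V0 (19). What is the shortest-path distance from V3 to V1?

Candidate routes:
V3→V2→V1: 22 + 10 = 32
V3→V4→V2→V1: 9 + 4 + 10 = 23
Best route has total 23.

23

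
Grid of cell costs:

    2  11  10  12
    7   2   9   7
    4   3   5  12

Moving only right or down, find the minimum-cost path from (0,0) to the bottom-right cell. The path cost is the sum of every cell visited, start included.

31

Cheapest: (0,0)→(1,0)→(1,1)→(2,1)→(2,2)→(2,3)
  2 + 7 + 2 + 3 + 5 + 12 = 31
For comparison, the top-then-right route costs 54.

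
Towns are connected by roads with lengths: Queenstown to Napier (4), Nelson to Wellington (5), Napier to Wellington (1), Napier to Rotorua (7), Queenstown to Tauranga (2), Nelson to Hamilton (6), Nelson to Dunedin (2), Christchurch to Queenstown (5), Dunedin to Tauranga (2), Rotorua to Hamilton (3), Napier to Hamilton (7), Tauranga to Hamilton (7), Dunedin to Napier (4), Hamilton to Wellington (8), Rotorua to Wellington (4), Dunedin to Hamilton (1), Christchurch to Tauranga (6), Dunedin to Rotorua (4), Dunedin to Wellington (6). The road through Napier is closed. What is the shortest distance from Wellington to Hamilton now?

A few of the Wellington→Hamilton routes:
Wellington - Dunedin - Hamilton: 6 + 1 = 7
Wellington - Hamilton: 8
Wellington - Rotorua - Hamilton: 4 + 3 = 7
Best route has total 7.

7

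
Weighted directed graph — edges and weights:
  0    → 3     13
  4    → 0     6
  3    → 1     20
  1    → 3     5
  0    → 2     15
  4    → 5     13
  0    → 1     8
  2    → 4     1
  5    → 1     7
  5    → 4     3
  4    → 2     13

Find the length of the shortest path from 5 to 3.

Routes from 5 to 3:
5 -> 4 -> 0 -> 1 -> 3: 3 + 6 + 8 + 5 = 22
5 -> 4 -> 0 -> 3: 3 + 6 + 13 = 22
5 -> 1 -> 3: 7 + 5 = 12
The minimum is 12.

12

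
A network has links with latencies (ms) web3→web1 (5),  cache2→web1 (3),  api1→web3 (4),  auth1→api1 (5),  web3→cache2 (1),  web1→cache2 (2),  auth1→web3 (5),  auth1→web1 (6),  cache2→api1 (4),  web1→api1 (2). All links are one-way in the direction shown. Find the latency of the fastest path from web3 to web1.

Candidate routes:
web3-web1: 5
web3-cache2-web1: 1 + 3 = 4
Shortest: 4 ms.

4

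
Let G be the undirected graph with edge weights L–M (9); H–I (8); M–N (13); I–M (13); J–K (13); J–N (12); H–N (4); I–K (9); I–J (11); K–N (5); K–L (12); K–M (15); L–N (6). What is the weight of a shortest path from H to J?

16

Some routes from H to J:
H → I → K → N → J: 8 + 9 + 5 + 12 = 34
H → N → J: 4 + 12 = 16
H → I → J: 8 + 11 = 19
H → N → K → I → J: 4 + 5 + 9 + 11 = 29
H → N → K → J: 4 + 5 + 13 = 22
H → I → K → J: 8 + 9 + 13 = 30
The minimum is 16.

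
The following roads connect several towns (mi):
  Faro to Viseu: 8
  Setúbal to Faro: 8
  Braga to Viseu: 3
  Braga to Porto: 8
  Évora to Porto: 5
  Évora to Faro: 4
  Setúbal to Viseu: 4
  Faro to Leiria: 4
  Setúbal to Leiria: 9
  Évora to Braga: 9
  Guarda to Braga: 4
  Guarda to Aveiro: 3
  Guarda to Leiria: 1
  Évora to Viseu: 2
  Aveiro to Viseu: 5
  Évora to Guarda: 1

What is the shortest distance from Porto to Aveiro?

9

A few of the Porto→Aveiro routes:
Porto - Braga - Viseu - Aveiro: 8 + 3 + 5 = 16
Porto - Braga - Guarda - Aveiro: 8 + 4 + 3 = 15
Porto - Évora - Guarda - Aveiro: 5 + 1 + 3 = 9
Porto - Évora - Viseu - Aveiro: 5 + 2 + 5 = 12
Shortest: 9 mi.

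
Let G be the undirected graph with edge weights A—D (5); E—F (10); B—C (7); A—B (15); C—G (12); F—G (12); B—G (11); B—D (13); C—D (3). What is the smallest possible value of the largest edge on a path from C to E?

Routes from C to E:
C -> G -> F -> E: max(12, 12, 10) = 12
C -> D -> B -> G -> F -> E: max(3, 13, 11, 12, 10) = 13
C -> D -> A -> B -> G -> F -> E: max(3, 5, 15, 11, 12, 10) = 15
C -> B -> G -> F -> E: max(7, 11, 12, 10) = 12
The minimum achievable maximum is 12.

12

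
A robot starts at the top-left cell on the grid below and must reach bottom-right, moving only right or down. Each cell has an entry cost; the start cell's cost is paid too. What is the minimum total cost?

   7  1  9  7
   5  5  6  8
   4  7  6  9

34

One optimal route is (0,0) → (0,1) → (1,1) → (1,2) → (2,2) → (2,3).
Its cost is 7 + 1 + 5 + 6 + 6 + 9 = 34.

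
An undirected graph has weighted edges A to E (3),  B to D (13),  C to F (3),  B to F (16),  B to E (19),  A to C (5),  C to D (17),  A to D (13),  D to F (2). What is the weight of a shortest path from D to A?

Some routes from D to A:
D - A: 13
D - C - A: 17 + 5 = 22
D - F - C - A: 2 + 3 + 5 = 10
D - B - E - A: 13 + 19 + 3 = 35
Best route has total 10.

10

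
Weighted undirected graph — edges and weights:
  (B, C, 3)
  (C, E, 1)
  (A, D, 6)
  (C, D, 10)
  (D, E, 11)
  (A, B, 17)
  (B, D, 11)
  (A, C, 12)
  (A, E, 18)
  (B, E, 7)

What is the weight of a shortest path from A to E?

Checking several routes:
A-C-E: 12 + 1 = 13
A-D-E: 6 + 11 = 17
A-D-C-E: 6 + 10 + 1 = 17
The minimum is 13.

13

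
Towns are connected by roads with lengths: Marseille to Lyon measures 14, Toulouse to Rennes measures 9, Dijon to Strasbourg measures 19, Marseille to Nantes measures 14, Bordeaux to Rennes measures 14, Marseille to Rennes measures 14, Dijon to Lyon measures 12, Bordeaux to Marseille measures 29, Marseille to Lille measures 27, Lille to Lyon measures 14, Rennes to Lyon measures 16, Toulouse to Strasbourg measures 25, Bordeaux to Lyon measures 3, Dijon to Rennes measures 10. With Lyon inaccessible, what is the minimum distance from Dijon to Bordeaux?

24

Paths from Dijon to Bordeaux avoiding Lyon:
Dijon - Rennes - Marseille - Bordeaux: 10 + 14 + 29 = 53
Dijon - Strasbourg - Toulouse - Rennes - Bordeaux: 19 + 25 + 9 + 14 = 67
Dijon - Rennes - Bordeaux: 10 + 14 = 24
Dijon - Strasbourg - Toulouse - Rennes - Marseille - Bordeaux: 19 + 25 + 9 + 14 + 29 = 96
The minimum is 24.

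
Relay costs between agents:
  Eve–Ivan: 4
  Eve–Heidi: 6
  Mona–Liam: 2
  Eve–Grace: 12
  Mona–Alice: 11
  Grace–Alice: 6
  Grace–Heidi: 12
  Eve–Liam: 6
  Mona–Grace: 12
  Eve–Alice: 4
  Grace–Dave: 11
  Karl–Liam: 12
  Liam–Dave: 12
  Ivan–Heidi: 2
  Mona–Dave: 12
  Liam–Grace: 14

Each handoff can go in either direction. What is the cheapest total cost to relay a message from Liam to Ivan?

A few of the Liam→Ivan routes:
Liam→Eve→Heidi→Ivan: 6 + 6 + 2 = 14
Liam→Mona→Alice→Eve→Ivan: 2 + 11 + 4 + 4 = 21
Liam→Mona→Alice→Eve→Heidi→Ivan: 2 + 11 + 4 + 6 + 2 = 25
Liam→Eve→Ivan: 6 + 4 = 10
Shortest: 10.

10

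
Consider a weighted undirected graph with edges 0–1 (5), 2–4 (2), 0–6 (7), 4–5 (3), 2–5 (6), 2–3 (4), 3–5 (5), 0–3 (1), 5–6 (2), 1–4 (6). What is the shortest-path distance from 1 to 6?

Checking several routes:
1-4-5-6: 6 + 3 + 2 = 11
1-0-3-5-6: 5 + 1 + 5 + 2 = 13
1-4-2-5-6: 6 + 2 + 6 + 2 = 16
1-0-6: 5 + 7 = 12
1-0-3-2-4-5-6: 5 + 1 + 4 + 2 + 3 + 2 = 17
The minimum is 11.

11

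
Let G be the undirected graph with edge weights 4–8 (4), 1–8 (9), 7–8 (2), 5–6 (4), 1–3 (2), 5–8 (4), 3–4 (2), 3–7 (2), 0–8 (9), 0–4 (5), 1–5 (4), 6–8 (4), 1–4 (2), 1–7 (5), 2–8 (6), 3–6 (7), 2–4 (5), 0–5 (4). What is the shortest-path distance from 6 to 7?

6

Comparing a few candidate routes:
6 → 3 → 7: 7 + 2 = 9
6 → 5 → 8 → 7: 4 + 4 + 2 = 10
6 → 8 → 7: 4 + 2 = 6
6 → 5 → 1 → 7: 4 + 4 + 5 = 13
6 → 8 → 4 → 3 → 7: 4 + 4 + 2 + 2 = 12
6 → 5 → 1 → 3 → 7: 4 + 4 + 2 + 2 = 12
Best route has total 6.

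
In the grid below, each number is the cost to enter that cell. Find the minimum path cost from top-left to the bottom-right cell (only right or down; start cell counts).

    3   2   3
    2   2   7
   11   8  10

24

Best path: (0,0) (0,1) (1,1) (1,2) (2,2)
Cost: 3 + 2 + 2 + 7 + 10 = 24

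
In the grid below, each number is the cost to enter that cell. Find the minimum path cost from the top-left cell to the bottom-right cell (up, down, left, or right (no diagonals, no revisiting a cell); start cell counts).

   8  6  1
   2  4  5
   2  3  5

20

Best path: r0c0 → r1c0 → r2c0 → r2c1 → r2c2
Cost: 8 + 2 + 2 + 3 + 5 = 20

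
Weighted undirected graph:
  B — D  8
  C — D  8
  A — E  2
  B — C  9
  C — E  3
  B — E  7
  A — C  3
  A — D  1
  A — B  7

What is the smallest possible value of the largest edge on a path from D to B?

Comparing a few candidate routes:
D→C→E→B: max(8, 3, 7) = 8
D→A→E→B: max(1, 2, 7) = 7
D→C→E→A→B: max(8, 3, 2, 7) = 8
D→C→A→B: max(8, 3, 7) = 8
D→A→B: max(1, 7) = 7
D→A→C→E→B: max(1, 3, 3, 7) = 7
The minimum achievable maximum is 7.

7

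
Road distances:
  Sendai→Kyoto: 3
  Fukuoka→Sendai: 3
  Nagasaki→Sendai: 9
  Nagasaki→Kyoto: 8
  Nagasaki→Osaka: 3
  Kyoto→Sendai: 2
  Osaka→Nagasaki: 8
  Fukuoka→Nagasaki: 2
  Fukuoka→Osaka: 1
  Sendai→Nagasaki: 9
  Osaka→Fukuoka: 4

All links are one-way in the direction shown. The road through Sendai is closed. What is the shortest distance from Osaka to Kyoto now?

Candidate routes:
Osaka - Fukuoka - Nagasaki - Kyoto: 4 + 2 + 8 = 14
Osaka - Nagasaki - Kyoto: 8 + 8 = 16
Best route has total 14.

14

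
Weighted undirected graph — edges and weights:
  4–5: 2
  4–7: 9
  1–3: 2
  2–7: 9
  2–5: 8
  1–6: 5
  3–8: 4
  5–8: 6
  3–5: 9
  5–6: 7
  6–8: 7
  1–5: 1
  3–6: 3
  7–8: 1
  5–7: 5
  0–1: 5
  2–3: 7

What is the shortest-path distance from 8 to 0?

11

Some routes from 8 to 0:
8 → 3 → 6 → 1 → 0: 4 + 3 + 5 + 5 = 17
8 → 6 → 1 → 0: 7 + 5 + 5 = 17
8 → 5 → 1 → 0: 6 + 1 + 5 = 12
8 → 7 → 5 → 1 → 0: 1 + 5 + 1 + 5 = 12
8 → 3 → 1 → 0: 4 + 2 + 5 = 11
Shortest: 11.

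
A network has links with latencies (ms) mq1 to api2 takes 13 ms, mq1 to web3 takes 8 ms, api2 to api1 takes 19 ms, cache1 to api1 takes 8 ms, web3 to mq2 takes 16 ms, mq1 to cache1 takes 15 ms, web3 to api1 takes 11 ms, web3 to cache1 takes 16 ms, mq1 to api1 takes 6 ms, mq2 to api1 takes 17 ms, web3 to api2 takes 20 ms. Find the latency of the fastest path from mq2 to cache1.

25

Some routes from mq2 to cache1:
mq2 -> web3 -> api1 -> cache1: 16 + 11 + 8 = 35
mq2 -> api1 -> cache1: 17 + 8 = 25
mq2 -> web3 -> cache1: 16 + 16 = 32
mq2 -> web3 -> mq1 -> api1 -> cache1: 16 + 8 + 6 + 8 = 38
Shortest: 25 ms.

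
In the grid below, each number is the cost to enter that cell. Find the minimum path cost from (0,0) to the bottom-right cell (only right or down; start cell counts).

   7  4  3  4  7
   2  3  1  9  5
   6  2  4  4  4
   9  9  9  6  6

31

One optimal route is (0,0) -> (1,0) -> (1,1) -> (1,2) -> (2,2) -> (2,3) -> (2,4) -> (3,4).
Its cost is 7 + 2 + 3 + 1 + 4 + 4 + 4 + 6 = 31.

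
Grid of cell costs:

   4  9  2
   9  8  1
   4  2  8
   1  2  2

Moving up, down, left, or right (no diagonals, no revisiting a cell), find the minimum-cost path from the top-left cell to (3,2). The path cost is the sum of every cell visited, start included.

22

Cheapest: r0c0 -> r1c0 -> r2c0 -> r3c0 -> r3c1 -> r3c2
  4 + 9 + 4 + 1 + 2 + 2 = 22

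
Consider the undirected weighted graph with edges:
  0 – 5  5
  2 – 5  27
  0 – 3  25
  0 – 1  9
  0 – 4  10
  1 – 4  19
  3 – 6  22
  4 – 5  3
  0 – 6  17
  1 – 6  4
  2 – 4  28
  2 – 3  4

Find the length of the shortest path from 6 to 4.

Some routes from 6 to 4:
6-1-0-5-4: 4 + 9 + 5 + 3 = 21
6-1-4: 4 + 19 = 23
6-1-0-4: 4 + 9 + 10 = 23
6-0-5-4: 17 + 5 + 3 = 25
The minimum is 21.

21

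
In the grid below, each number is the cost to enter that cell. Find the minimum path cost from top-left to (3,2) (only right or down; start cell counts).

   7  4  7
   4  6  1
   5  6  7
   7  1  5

Path (0,0) → (1,0) → (2,0) → (2,1) → (3,1) → (3,2): 7 + 4 + 5 + 6 + 1 + 5 = 28.
For comparison, the top-then-right route costs 31.

28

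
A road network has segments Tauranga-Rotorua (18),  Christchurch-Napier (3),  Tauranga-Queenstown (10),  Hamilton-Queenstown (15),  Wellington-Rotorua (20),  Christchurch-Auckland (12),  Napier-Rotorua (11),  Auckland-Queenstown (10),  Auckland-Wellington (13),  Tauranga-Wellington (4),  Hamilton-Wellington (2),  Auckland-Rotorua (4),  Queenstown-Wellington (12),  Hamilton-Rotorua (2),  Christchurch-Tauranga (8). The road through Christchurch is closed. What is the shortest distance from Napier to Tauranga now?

Comparing a few candidate routes:
Napier→Rotorua→Hamilton→Wellington→Queenstown→Tauranga: 11 + 2 + 2 + 12 + 10 = 37
Napier→Rotorua→Tauranga: 11 + 18 = 29
Napier→Rotorua→Hamilton→Wellington→Tauranga: 11 + 2 + 2 + 4 = 19
Napier→Rotorua→Auckland→Queenstown→Tauranga: 11 + 4 + 10 + 10 = 35
Napier→Rotorua→Wellington→Tauranga: 11 + 20 + 4 = 35
Napier→Rotorua→Auckland→Wellington→Tauranga: 11 + 4 + 13 + 4 = 32
Best route has total 19.

19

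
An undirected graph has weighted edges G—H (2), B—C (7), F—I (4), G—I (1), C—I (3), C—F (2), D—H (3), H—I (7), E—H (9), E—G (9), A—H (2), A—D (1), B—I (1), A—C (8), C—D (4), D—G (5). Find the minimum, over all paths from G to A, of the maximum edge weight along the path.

2

Checking several routes:
G→I→C→D→H→A: max(1, 3, 4, 3, 2) = 4
G→H→D→A: max(2, 3, 1) = 3
G→H→A: max(2, 2) = 2
Best route has worst link 2.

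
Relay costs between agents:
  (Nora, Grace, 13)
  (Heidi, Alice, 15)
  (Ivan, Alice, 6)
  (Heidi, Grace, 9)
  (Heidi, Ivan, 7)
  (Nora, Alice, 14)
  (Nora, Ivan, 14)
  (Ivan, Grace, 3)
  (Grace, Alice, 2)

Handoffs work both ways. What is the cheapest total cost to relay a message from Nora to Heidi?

21

Checking several routes:
Nora - Grace - Heidi: 13 + 9 = 22
Nora - Ivan - Heidi: 14 + 7 = 21
Nora - Grace - Ivan - Heidi: 13 + 3 + 7 = 23
The minimum is 21.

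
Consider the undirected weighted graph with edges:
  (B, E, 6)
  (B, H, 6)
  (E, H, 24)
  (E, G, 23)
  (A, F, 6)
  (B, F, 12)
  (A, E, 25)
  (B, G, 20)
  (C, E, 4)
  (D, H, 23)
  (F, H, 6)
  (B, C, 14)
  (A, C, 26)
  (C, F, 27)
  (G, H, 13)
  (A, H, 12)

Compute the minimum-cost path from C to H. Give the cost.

Comparing a few candidate routes:
C -> E -> H: 4 + 24 = 28
C -> B -> H: 14 + 6 = 20
C -> B -> F -> H: 14 + 12 + 6 = 32
C -> E -> B -> F -> H: 4 + 6 + 12 + 6 = 28
C -> E -> B -> H: 4 + 6 + 6 = 16
Shortest: 16.

16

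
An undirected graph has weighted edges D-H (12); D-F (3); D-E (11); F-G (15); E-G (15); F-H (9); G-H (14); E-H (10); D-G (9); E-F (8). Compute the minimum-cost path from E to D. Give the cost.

11

Comparing a few candidate routes:
E → F → D: 8 + 3 = 11
E → D: 11
E → H → F → D: 10 + 9 + 3 = 22
E → H → D: 10 + 12 = 22
Shortest: 11.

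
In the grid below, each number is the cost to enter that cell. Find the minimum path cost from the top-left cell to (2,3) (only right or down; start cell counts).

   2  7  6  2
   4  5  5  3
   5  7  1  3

20

Path r0c0 → r1c0 → r1c1 → r1c2 → r2c2 → r2c3: 2 + 4 + 5 + 5 + 1 + 3 = 20.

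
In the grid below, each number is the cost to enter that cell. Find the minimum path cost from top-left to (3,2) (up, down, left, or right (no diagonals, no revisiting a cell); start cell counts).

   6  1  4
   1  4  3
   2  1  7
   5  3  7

Path r0c0 -> r1c0 -> r2c0 -> r2c1 -> r3c1 -> r3c2: 6 + 1 + 2 + 1 + 3 + 7 = 20.

20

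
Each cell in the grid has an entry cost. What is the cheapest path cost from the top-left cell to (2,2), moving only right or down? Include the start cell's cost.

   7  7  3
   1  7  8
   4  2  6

Take (0,0)→(1,0)→(2,0)→(2,1)→(2,2) for a total of 7 + 1 + 4 + 2 + 6 = 20.

20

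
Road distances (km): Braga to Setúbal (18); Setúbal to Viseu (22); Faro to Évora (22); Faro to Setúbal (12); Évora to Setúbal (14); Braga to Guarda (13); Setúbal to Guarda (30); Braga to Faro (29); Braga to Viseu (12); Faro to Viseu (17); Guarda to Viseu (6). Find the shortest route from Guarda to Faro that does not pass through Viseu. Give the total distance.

Comparing a few candidate routes:
Guarda → Setúbal → Faro: 30 + 12 = 42
Guarda → Setúbal → Évora → Faro: 30 + 14 + 22 = 66
Guarda → Braga → Faro: 13 + 29 = 42
Guarda → Braga → Setúbal → Faro: 13 + 18 + 12 = 43
Best route has total 42 km.

42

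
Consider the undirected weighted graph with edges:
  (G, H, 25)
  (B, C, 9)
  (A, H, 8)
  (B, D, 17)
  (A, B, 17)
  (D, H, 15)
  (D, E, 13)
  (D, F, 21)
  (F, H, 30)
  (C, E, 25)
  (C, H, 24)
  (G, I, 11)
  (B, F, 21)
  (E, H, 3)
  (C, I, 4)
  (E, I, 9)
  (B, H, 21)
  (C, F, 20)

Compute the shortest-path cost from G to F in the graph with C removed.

A few of the G→F routes:
G→I→E→H→D→F: 11 + 9 + 3 + 15 + 21 = 59
G→I→E→D→F: 11 + 9 + 13 + 21 = 54
G→I→E→H→F: 11 + 9 + 3 + 30 = 53
G→H→D→F: 25 + 15 + 21 = 61
G→H→F: 25 + 30 = 55
The minimum is 53.

53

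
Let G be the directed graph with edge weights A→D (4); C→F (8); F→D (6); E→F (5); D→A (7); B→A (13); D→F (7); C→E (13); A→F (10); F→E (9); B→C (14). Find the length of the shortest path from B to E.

27

Checking several routes:
B -> A -> F -> E: 13 + 10 + 9 = 32
B -> C -> F -> E: 14 + 8 + 9 = 31
B -> C -> E: 14 + 13 = 27
The minimum is 27.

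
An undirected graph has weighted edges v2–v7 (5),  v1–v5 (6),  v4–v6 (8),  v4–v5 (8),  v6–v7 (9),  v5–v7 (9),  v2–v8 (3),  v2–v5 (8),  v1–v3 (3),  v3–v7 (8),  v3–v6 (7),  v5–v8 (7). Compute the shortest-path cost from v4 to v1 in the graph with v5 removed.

Candidate routes:
v4 → v6 → v3 → v1: 8 + 7 + 3 = 18
v4 → v6 → v7 → v3 → v1: 8 + 9 + 8 + 3 = 28
Shortest: 18.

18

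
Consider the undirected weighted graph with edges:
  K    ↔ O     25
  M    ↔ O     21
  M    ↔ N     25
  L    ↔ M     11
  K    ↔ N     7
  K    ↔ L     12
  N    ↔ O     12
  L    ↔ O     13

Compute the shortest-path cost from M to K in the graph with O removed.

23

Candidate routes:
M -> N -> K: 25 + 7 = 32
M -> L -> K: 11 + 12 = 23
Shortest: 23.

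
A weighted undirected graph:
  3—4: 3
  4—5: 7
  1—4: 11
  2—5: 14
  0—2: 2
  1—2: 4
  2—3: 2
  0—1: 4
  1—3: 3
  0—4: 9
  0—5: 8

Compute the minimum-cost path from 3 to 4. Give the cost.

3

Comparing a few candidate routes:
3 -> 1 -> 4: 3 + 11 = 14
3 -> 1 -> 0 -> 4: 3 + 4 + 9 = 16
3 -> 2 -> 0 -> 4: 2 + 2 + 9 = 13
3 -> 4: 3
Best route has total 3.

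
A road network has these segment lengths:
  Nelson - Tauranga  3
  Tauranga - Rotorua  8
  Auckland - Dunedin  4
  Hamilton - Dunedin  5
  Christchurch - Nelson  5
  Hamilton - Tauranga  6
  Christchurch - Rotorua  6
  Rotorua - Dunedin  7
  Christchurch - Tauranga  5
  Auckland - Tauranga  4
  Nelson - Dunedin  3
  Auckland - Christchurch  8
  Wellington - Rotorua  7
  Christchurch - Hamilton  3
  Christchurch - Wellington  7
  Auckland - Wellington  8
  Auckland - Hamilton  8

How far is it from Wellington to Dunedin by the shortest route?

Checking several routes:
Wellington - Rotorua - Dunedin: 7 + 7 = 14
Wellington - Christchurch - Hamilton - Dunedin: 7 + 3 + 5 = 15
Wellington - Auckland - Dunedin: 8 + 4 = 12
Wellington - Christchurch - Nelson - Dunedin: 7 + 5 + 3 = 15
Shortest: 12.

12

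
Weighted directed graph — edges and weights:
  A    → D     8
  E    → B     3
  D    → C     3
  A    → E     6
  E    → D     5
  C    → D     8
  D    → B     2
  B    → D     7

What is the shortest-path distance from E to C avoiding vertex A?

8

Candidate routes:
E - D - C: 5 + 3 = 8
E - B - D - C: 3 + 7 + 3 = 13
Shortest: 8.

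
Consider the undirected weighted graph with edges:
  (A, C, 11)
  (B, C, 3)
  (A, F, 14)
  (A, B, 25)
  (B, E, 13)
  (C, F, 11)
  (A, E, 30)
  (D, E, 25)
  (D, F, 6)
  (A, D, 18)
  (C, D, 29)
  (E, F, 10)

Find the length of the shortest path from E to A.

Checking several routes:
E - F - A: 10 + 14 = 24
E - F - C - A: 10 + 11 + 11 = 32
E - A: 30
E - B - C - A: 13 + 3 + 11 = 27
E - F - D - A: 10 + 6 + 18 = 34
Best route has total 24.

24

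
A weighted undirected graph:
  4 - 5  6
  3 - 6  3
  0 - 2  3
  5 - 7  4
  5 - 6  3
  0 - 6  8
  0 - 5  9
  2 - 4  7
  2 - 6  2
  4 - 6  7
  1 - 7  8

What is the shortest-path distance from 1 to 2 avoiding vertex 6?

24

Candidate routes:
1 -> 7 -> 5 -> 0 -> 2: 8 + 4 + 9 + 3 = 24
1 -> 7 -> 5 -> 4 -> 2: 8 + 4 + 6 + 7 = 25
Best route has total 24.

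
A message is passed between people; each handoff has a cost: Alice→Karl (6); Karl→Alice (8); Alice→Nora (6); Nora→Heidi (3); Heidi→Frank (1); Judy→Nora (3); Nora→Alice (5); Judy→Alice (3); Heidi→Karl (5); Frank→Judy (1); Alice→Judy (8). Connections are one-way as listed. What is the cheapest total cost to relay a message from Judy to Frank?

7

Paths from Judy to Frank:
Judy → Nora → Heidi → Frank: 3 + 3 + 1 = 7
Judy → Alice → Nora → Heidi → Frank: 3 + 6 + 3 + 1 = 13
Best route has total 7.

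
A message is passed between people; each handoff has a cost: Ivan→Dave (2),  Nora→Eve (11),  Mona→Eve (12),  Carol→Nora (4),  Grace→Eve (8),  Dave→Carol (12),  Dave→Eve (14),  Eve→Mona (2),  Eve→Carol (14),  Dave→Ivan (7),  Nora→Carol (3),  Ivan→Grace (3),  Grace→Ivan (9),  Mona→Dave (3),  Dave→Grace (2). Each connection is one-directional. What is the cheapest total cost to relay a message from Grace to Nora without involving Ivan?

Candidate routes:
Grace→Eve→Mona→Dave→Carol→Nora: 8 + 2 + 3 + 12 + 4 = 29
Grace→Eve→Carol→Nora: 8 + 14 + 4 = 26
Best route has total 26.

26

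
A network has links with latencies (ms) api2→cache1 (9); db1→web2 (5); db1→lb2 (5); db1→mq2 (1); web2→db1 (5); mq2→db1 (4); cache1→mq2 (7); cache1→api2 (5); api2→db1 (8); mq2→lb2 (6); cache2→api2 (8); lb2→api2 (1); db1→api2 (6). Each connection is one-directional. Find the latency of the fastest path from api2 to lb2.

A few of the api2→lb2 routes:
api2 -> cache1 -> mq2 -> lb2: 9 + 7 + 6 = 22
api2 -> db1 -> mq2 -> lb2: 8 + 1 + 6 = 15
api2 -> db1 -> lb2: 8 + 5 = 13
The minimum is 13 ms.

13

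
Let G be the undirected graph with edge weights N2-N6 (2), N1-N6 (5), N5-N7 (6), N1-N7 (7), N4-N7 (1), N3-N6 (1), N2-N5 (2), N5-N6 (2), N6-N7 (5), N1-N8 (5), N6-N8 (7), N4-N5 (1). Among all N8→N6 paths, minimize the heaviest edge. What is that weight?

5

Some routes from N8 to N6:
N8→N1→N7→N4→N5→N2→N6: max(5, 7, 1, 1, 2, 2) = 7
N8→N1→N7→N4→N5→N6: max(5, 7, 1, 1, 2) = 7
N8→N1→N6: max(5, 5) = 5
Best route has worst link 5.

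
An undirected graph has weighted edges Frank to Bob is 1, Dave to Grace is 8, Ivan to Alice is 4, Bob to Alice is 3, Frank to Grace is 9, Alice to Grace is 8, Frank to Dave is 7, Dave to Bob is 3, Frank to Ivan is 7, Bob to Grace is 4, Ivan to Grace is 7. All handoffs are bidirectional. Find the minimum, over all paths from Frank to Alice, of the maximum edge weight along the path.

Checking several routes:
Frank → Ivan → Grace → Bob → Alice: max(7, 7, 4, 3) = 7
Frank → Bob → Alice: max(1, 3) = 3
Frank → Ivan → Alice: max(7, 4) = 7
The minimum achievable maximum is 3.

3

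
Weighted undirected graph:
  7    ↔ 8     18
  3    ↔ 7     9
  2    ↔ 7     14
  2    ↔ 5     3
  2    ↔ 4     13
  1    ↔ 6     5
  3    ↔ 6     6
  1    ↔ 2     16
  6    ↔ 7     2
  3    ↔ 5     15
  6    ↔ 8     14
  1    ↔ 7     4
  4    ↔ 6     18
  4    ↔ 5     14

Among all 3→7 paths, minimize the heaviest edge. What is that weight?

6

Some routes from 3 to 7:
3-6-1-7: max(6, 5, 4) = 6
3-6-7: max(6, 2) = 6
3-7: max(9) = 9
Smallest bottleneck: 6.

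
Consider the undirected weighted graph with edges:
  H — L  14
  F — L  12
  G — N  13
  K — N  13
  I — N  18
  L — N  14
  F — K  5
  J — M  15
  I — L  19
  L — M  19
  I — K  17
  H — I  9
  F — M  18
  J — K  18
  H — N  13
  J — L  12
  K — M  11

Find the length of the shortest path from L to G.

27

Some routes from L to G:
L - N - G: 14 + 13 = 27
L - F - K - N - G: 12 + 5 + 13 + 13 = 43
L - H - N - G: 14 + 13 + 13 = 40
The minimum is 27.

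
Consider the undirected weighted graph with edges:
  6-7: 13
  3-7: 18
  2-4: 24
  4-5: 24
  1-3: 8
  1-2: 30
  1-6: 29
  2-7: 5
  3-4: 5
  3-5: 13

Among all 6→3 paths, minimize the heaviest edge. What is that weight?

A few of the 6→3 routes:
6 -> 1 -> 2 -> 4 -> 5 -> 3: max(29, 30, 24, 24, 13) = 30
6 -> 7 -> 2 -> 4 -> 3: max(13, 5, 24, 5) = 24
6 -> 7 -> 3: max(13, 18) = 18
6 -> 1 -> 2 -> 4 -> 3: max(29, 30, 24, 5) = 30
6 -> 7 -> 2 -> 4 -> 5 -> 3: max(13, 5, 24, 24, 13) = 24
6 -> 1 -> 3: max(29, 8) = 29
Best route has worst link 18.

18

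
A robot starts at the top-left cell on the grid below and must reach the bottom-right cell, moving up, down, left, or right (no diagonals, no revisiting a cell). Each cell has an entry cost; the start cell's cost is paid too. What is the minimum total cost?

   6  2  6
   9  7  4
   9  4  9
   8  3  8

Best path: (0,0) (0,1) (1,1) (2,1) (3,1) (3,2)
Cost: 6 + 2 + 7 + 4 + 3 + 8 = 30

30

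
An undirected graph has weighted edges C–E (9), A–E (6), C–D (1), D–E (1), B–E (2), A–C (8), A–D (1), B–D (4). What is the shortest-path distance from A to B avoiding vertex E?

5

Paths from A to B avoiding E:
A→C→D→B: 8 + 1 + 4 = 13
A→D→B: 1 + 4 = 5
Best route has total 5.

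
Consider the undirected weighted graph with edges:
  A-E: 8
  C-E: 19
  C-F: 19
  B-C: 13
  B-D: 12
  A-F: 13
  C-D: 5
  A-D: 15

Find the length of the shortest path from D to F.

A few of the D→F routes:
D→B→C→F: 12 + 13 + 19 = 44
D→C→E→A→F: 5 + 19 + 8 + 13 = 45
D→A→F: 15 + 13 = 28
D→A→E→C→F: 15 + 8 + 19 + 19 = 61
D→C→F: 5 + 19 = 24
Shortest: 24.

24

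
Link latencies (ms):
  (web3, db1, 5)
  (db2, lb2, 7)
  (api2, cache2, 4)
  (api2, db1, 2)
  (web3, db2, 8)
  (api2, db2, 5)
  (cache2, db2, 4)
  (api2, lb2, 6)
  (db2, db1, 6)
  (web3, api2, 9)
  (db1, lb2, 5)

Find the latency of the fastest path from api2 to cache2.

4

A few of the api2→cache2 routes:
api2→db1→db2→cache2: 2 + 6 + 4 = 12
api2→db2→cache2: 5 + 4 = 9
api2→db1→web3→db2→cache2: 2 + 5 + 8 + 4 = 19
api2→db1→lb2→db2→cache2: 2 + 5 + 7 + 4 = 18
api2→lb2→db2→cache2: 6 + 7 + 4 = 17
api2→cache2: 4
Best route has total 4 ms.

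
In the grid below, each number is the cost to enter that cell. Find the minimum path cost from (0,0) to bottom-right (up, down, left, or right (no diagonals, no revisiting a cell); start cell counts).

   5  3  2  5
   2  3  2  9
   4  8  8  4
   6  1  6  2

One optimal route is (0,0) → (0,1) → (0,2) → (1,2) → (2,2) → (2,3) → (3,3).
Its cost is 5 + 3 + 2 + 2 + 8 + 4 + 2 = 26.

26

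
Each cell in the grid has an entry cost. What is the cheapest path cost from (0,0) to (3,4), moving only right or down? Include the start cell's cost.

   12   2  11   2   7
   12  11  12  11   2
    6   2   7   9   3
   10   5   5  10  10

Path [0,0] [0,1] [0,2] [0,3] [0,4] [1,4] [2,4] [3,4]: 12 + 2 + 11 + 2 + 7 + 2 + 3 + 10 = 49.

49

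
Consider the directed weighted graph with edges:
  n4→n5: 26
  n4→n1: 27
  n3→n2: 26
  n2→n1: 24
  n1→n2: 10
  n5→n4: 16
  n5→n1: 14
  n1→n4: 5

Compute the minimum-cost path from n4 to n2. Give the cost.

37

Routes from n4 to n2:
n4 → n1 → n2: 27 + 10 = 37
n4 → n5 → n1 → n2: 26 + 14 + 10 = 50
Shortest: 37.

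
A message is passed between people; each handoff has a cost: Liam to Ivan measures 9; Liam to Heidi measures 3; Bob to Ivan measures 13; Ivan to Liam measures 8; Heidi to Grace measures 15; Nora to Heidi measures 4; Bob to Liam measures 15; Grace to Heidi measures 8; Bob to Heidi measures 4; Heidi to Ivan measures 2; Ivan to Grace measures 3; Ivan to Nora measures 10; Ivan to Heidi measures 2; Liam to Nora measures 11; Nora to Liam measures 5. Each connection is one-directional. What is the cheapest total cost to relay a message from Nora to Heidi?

Comparing a few candidate routes:
Nora-Liam-Heidi: 5 + 3 = 8
Nora-Liam-Ivan-Heidi: 5 + 9 + 2 = 16
Nora-Heidi: 4
Best route has total 4.

4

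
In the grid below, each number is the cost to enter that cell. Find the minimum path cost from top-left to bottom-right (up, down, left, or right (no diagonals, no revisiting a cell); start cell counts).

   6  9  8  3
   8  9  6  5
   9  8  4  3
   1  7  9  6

40

Cheapest: r0c0 → r0c1 → r0c2 → r0c3 → r1c3 → r2c3 → r3c3
  6 + 9 + 8 + 3 + 5 + 3 + 6 = 40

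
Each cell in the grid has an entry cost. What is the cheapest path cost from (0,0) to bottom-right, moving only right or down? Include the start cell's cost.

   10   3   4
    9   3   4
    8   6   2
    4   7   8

Cheapest: [0,0] → [0,1] → [1,1] → [1,2] → [2,2] → [3,2]
  10 + 3 + 3 + 4 + 2 + 8 = 30
For comparison, the top-then-right route costs 31.

30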